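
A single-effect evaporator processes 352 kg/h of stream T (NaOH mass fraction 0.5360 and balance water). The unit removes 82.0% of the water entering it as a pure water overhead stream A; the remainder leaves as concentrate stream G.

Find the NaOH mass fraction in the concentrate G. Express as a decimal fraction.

0.8652

NaOH is not removed: 352×0.536 = 188.67 kg/h of NaOH enters G.
water entering = 352×0.464 = 163.33 kg/h; overhead removed = 0.820×163.33 = 133.93 kg/h.
Concentrate = 352 − 133.93 = 218.07 kg/h.
Mass fraction = 188.67/218.07 = 0.8652.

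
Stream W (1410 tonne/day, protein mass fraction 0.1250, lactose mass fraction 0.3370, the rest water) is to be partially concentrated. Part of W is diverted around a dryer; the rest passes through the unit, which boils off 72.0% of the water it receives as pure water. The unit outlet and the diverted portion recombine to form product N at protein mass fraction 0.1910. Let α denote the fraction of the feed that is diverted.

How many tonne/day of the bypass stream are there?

152.2 tonne/day

All 1410×0.125 = 176.25 tonne/day of protein reaches N, so N = 176.25/0.191 = 922.77 tonne/day and vapour = 487.23 tonne/day.
The evaporator receives (1−α)·1410 of feed at 0.538 water and removes 0.720 of that water:
0.720×0.538×(1−α)×1410 = 487.23
(1−α) = 487.23/546.18 = 0.8921;  α = 0.1079.
Bypass flow = 0.1079×1410 = 152.19 tonne/day.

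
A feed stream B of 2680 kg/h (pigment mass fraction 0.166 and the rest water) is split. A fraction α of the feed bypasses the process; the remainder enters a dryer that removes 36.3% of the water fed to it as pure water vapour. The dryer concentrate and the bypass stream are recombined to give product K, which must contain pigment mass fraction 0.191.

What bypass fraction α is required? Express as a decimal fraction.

0.568

All 2680×0.166 = 444.88 kg/h of pigment reaches K, so K = 444.88/0.191 = 2329.2 kg/h and vapour = 350.79 kg/h.
The evaporator receives (1−α)·2680 of feed at 0.834 water and removes 0.363 of that water:
0.363×0.834×(1−α)×2680 = 350.79
(1−α) = 350.79/811.35 = 0.4323;  α = 0.5677.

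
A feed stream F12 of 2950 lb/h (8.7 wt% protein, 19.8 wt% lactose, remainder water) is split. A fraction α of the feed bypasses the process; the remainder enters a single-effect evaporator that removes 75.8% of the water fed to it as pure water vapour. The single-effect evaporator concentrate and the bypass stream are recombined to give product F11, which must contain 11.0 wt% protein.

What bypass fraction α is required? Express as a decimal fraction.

0.614

All 2950×0.087 = 256.65 lb/h of protein reaches F11, so F11 = 256.65/0.110 = 2333.2 lb/h and vapour = 616.82 lb/h.
The evaporator receives (1−α)·2950 of feed at 0.715 water and removes 0.758 of that water:
0.758×0.715×(1−α)×2950 = 616.82
(1−α) = 616.82/1598.8 = 0.3858;  α = 0.6142.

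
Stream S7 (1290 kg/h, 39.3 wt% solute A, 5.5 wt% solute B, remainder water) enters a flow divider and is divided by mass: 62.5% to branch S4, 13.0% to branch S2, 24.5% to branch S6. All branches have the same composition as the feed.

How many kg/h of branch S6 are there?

316.1 kg/h

Branch S6 flow = 0.245×1290 = 316.05 kg/h.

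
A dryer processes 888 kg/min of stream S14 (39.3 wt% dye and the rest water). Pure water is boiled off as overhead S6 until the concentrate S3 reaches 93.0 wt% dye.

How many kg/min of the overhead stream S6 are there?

512.7 kg/min

dye is conserved: 888×0.393 = 348.98 kg/min all reports to the concentrate.
Concentrate = 348.98/(target fraction) = 375.25 kg/min.
Overhead = 888 − 375.25 = 512.75 kg/min.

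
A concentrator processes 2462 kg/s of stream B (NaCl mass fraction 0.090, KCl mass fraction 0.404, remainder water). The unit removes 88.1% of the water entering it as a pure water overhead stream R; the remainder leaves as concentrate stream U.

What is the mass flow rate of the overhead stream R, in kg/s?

1098 kg/s

water entering = 2462×0.506 = 1245.8 kg/s; overhead removed = 0.881×1245.8 = 1097.5 kg/s.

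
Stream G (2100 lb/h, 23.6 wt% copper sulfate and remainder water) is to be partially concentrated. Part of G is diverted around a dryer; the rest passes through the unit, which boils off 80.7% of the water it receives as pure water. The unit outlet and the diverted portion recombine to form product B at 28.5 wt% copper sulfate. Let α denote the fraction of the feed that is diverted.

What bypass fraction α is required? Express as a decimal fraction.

0.721

All 2100×0.236 = 495.6 lb/h of copper sulfate reaches B, so B = 495.6/0.285 = 1738.9 lb/h and vapour = 361.05 lb/h.
The evaporator receives (1−α)·2100 of feed at 0.764 water and removes 0.807 of that water:
0.807×0.764×(1−α)×2100 = 361.05
(1−α) = 361.05/1294.8 = 0.2789;  α = 0.7211.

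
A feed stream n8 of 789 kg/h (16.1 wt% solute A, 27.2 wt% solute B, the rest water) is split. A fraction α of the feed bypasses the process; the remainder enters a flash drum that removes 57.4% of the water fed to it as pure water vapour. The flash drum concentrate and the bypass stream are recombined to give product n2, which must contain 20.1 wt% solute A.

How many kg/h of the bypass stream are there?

All 789×0.161 = 127.03 kg/h of solute A reaches n2, so n2 = 127.03/0.201 = 631.99 kg/h and vapour = 157.01 kg/h.
The evaporator receives (1−α)·789 of feed at 0.567 water and removes 0.574 of that water:
0.574×0.567×(1−α)×789 = 157.01
(1−α) = 157.01/256.79 = 0.6115;  α = 0.3885.
Bypass flow = 0.3885×789 = 306.56 kg/h.

306.6 kg/h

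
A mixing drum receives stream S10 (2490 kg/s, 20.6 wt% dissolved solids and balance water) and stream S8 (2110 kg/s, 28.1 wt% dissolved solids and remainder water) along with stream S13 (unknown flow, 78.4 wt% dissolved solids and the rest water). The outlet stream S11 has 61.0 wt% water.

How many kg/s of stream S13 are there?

Let S13 be the unknown flow. Total out = 4600 + S13.
water balance: 3494.2 + 0.216·S13 = 0.610·(4600 + S13)
(0.216 − 0.610)·S13 = 0.610×4600 − 3494.2 = -688.15
S13 = -688.15 / -0.394 = 1746.6 kg/s

1747 kg/s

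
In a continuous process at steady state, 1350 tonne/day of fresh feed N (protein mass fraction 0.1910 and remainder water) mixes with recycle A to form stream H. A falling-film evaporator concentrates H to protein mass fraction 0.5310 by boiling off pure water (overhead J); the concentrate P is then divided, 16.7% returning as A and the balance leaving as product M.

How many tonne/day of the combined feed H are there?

1447 tonne/day

Overall protein balance (none leaves overhead): protein in fresh feed = protein in product, i.e. 1350×0.191 = (1−0.167)·P·0.531.
P = 257.85/(0.531×0.833) = 582.95 tonne/day.
Recycle A = 0.167×582.95 = 97.352 tonne/day.
Combined feed H = 1350 + 97.352 = 1447.4 tonne/day.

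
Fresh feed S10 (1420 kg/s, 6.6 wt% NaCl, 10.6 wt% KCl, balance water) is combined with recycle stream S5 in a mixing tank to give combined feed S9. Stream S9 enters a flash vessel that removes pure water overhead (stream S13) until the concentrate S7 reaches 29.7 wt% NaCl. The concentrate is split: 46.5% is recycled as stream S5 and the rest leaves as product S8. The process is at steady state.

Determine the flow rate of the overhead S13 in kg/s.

Overall NaCl balance (none leaves overhead): NaCl in fresh feed = NaCl in product, i.e. 1420×0.066 = (1−0.465)·S7·0.297.
S7 = 93.72/(0.297×0.535) = 589.82 kg/s.
Recycle S5 = 0.465×589.82 = 274.27 kg/s.
Combined feed S9 = 1420 + 274.27 = 1694.3 kg/s.
Overhead S13 = S9 − S7 = 1694.3 − 589.82 = 1104.4 kg/s.

1104 kg/s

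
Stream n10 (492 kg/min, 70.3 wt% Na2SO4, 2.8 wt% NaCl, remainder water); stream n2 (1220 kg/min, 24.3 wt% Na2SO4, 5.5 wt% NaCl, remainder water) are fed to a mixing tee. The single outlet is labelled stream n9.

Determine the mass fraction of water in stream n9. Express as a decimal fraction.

Total flow out = 492 + 1220 = 1712 kg/min.
water in = 492×0.269 + 1220×0.702 = 988.79 kg/min.
water mass fraction in n9 = 988.79/1712 = 0.578.

0.578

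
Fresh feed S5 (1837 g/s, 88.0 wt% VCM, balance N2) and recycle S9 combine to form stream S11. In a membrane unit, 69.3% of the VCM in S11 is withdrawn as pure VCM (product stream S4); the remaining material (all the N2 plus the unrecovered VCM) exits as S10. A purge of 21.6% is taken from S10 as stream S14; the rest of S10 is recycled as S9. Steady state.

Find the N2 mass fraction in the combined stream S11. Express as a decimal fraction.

N2 enters only via S5 and leaves only via the purge: 1837×0.120 = 0.216×(N2 in S10), and the membrane unit passes all N2, so N2 in S11 = N2 in S10 = 1020.6 g/s.
VCM in S11: m_A = 1837×0.880 + (1−0.216)·(1−0.693)·m_A, so m_A = 1616.6/0.7593 = 2129 g/s.
S11 = 2129 + 1020.6 = 3149.5 g/s.
N2 fraction in S11 = 1020.6/3149.5 = 0.324.

0.324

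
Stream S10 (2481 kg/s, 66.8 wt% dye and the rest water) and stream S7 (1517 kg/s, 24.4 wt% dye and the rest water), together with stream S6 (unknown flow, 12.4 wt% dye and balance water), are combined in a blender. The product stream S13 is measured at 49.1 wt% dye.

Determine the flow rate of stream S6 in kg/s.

Let S6 be the unknown flow. Total out = 3998 + S6.
dye balance: 2027.5 + 0.124·S6 = 0.491·(3998 + S6)
(0.124 − 0.491)·S6 = 0.491×3998 − 2027.5 = -64.438
S6 = -64.438 / -0.367 = 175.58 kg/s

175.6 kg/s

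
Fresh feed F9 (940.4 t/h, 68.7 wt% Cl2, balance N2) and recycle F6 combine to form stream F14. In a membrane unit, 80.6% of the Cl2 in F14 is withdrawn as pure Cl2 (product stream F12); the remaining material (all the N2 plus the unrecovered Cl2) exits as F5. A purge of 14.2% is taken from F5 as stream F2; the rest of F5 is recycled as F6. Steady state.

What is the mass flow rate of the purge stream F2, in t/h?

N2 enters only via F9 and leaves only via the purge: 940.4×0.313 = 0.142×(N2 in F5), and the membrane unit passes all N2, so N2 in F14 = N2 in F5 = 2072.9 t/h.
Cl2 in F14: m_A = 940.4×0.687 + (1−0.142)·(1−0.806)·m_A, so m_A = 646.05/0.8335 = 775.07 t/h.
F5 = (1−0.806)×775.07 + 2072.9 = 2223.2 t/h.
Purge F2 = 0.142×2223.2 = 315.7 t/h.

315.7 t/h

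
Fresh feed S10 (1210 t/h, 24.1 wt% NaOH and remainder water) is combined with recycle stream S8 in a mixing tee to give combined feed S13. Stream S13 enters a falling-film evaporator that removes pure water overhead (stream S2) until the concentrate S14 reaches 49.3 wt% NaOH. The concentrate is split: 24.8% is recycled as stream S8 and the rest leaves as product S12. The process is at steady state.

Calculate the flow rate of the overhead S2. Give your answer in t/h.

618.5 t/h

Overall NaOH balance (none leaves overhead): NaOH in fresh feed = NaOH in product, i.e. 1210×0.241 = (1−0.248)·S14·0.493.
S14 = 291.61/(0.493×0.752) = 786.57 t/h.
Recycle S8 = 0.248×786.57 = 195.07 t/h.
Combined feed S13 = 1210 + 195.07 = 1405.1 t/h.
Overhead S2 = S13 − S14 = 1405.1 − 786.57 = 618.5 t/h.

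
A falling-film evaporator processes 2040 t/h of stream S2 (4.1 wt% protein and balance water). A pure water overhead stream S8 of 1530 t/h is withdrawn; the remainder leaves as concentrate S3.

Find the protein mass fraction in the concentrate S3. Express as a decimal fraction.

0.164

protein is not removed: 2040×0.041 = 83.64 t/h of protein enters S3.
Concentrate = 2040 − 1530 = 510 t/h.
Mass fraction = 83.64/510 = 0.164.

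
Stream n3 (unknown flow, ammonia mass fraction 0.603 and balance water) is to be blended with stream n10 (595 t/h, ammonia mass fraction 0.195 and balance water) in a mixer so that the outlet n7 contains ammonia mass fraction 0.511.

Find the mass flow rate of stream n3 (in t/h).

Let n3 be the unknown flow. Total out = 595 + n3.
ammonia balance: 116.03 + 0.603·n3 = 0.511·(595 + n3)
(0.603 − 0.511)·n3 = 0.511×595 − 116.03 = 188.02
n3 = 188.02 / 0.092 = 2043.7 t/h

2044 t/h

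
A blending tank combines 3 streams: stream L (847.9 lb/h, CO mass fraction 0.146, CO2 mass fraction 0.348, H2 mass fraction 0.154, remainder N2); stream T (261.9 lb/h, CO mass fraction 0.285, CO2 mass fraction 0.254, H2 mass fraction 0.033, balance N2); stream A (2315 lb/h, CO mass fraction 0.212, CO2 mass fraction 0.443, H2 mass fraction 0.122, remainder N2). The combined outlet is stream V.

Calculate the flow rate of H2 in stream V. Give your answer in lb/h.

H2 out = H2 in = 847.9×0.154 + 261.9×0.033 + 2315×0.122 = 421.65 lb/h.

421.6 lb/h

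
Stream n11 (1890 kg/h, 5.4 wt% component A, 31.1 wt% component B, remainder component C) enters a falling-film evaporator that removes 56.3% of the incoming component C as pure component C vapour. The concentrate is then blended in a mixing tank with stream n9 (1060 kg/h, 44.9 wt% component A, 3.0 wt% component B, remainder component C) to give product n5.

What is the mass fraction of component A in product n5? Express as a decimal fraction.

Vapour removed = 0.563×0.635×1890 = 675.68 kg/h; concentrate = 1214.3 kg/h.
component A reaching the mixer = 102.06 (from concentrate) + 1060×0.449 = 578 kg/h.
Product flow = 1214.3 + 1060 = 2274.3 kg/h; component A fraction = 0.254.

0.254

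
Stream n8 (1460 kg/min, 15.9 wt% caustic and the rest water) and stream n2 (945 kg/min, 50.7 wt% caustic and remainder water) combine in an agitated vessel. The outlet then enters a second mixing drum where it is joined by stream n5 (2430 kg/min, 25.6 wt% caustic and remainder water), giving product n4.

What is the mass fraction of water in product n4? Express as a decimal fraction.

Overall, product flow = 4835 kg/min.
water in = 1460×0.841 + 945×0.493 + 2430×0.744 = 3501.7 kg/min.
water fraction in n4 = 0.724.

0.724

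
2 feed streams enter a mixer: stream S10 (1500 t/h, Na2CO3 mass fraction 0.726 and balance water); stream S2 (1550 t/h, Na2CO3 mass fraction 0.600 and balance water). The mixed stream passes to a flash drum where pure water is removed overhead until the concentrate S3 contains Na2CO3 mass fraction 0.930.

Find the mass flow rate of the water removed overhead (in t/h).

879 t/h

Na2CO3 entering = 1500×0.726 + 1550×0.600 = 2019 t/h.
All Na2CO3 reports to S3, so S3 = 2019/0.930 = 2171 t/h.
Total feed = 3050 t/h; overhead = 3050 − 2171 = 879.03 t/h.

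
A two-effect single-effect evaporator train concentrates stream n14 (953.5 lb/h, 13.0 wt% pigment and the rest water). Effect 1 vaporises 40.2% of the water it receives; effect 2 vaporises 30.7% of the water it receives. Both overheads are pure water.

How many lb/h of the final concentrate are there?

467.7 lb/h

water in feed = 953.5×0.870 = 829.54 lb/h.
After stage 1: water left = (1−0.402)×829.54 = 496.07; stream total = 620.02 lb/h.
After stage 2: water left = (1−0.307)×496.07 = 343.78; final concentrate = 467.73 lb/h.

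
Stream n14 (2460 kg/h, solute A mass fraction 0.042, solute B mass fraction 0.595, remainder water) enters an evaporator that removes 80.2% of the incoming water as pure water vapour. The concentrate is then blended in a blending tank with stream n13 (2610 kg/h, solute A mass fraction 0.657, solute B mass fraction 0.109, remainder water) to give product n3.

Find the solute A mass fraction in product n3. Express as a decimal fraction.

0.418

Vapour removed = 0.802×0.363×2460 = 716.17 kg/h; concentrate = 1743.8 kg/h.
solute A reaching the mixer = 103.32 (from concentrate) + 2610×0.657 = 1818.1 kg/h.
Product flow = 1743.8 + 2610 = 4353.8 kg/h; solute A fraction = 0.418.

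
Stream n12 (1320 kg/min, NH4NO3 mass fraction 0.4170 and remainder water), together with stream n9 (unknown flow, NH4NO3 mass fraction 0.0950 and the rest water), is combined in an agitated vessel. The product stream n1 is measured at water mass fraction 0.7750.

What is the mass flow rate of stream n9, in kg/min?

1950 kg/min

Let n9 be the unknown flow. Total out = 1320 + n9.
water balance: 769.56 + 0.905·n9 = 0.775·(1320 + n9)
(0.905 − 0.775)·n9 = 0.775×1320 − 769.56 = 253.44
n9 = 253.44 / 0.130 = 1949.5 kg/min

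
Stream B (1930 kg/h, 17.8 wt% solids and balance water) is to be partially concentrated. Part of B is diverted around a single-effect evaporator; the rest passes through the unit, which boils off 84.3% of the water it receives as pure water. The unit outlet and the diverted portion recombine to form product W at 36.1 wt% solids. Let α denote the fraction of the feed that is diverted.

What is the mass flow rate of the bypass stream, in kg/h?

All 1930×0.178 = 343.54 kg/h of solids reaches W, so W = 343.54/0.361 = 951.63 kg/h and vapour = 978.37 kg/h.
The evaporator receives (1−α)·1930 of feed at 0.822 water and removes 0.843 of that water:
0.843×0.822×(1−α)×1930 = 978.37
(1−α) = 978.37/1337.4 = 0.7316;  α = 0.2684.
Bypass flow = 0.2684×1930 = 518.11 kg/h.

518.1 kg/h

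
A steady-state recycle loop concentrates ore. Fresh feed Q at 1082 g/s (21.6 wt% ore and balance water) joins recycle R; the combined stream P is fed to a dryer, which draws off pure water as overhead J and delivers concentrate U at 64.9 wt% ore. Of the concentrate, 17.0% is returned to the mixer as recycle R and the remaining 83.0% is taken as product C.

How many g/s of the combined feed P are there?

Overall ore balance (none leaves overhead): ore in fresh feed = ore in product, i.e. 1082×0.216 = (1−0.170)·U·0.649.
U = 233.71/(0.649×0.830) = 433.87 g/s.
Recycle R = 0.170×433.87 = 73.758 g/s.
Combined feed P = 1082 + 73.758 = 1155.8 g/s.

1156 g/s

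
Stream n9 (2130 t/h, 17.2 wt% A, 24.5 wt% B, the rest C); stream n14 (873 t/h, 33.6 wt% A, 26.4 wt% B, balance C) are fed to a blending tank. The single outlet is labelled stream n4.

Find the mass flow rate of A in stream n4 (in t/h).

A out = A in = 2130×0.172 + 873×0.336 = 659.69 t/h.

659.7 t/h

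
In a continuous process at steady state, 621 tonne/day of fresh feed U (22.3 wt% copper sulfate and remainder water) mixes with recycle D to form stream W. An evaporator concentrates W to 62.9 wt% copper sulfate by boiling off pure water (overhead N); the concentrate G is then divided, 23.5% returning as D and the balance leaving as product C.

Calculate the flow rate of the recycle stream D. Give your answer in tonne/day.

Overall copper sulfate balance (none leaves overhead): copper sulfate in fresh feed = copper sulfate in product, i.e. 621×0.223 = (1−0.235)·G·0.629.
G = 138.48/(0.629×0.765) = 287.8 tonne/day.
Recycle D = 0.235×287.8 = 67.632 tonne/day.

67.63 tonne/day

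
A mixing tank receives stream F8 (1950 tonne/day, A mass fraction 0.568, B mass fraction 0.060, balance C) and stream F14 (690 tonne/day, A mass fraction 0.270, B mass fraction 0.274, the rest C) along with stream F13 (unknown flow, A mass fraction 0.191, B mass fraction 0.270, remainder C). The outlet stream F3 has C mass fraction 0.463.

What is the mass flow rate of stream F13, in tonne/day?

Let F13 be the unknown flow. Total out = 2640 + F13.
C balance: 1040 + 0.539·F13 = 0.463·(2640 + F13)
(0.539 − 0.463)·F13 = 0.463×2640 − 1040 = 182.28
F13 = 182.28 / 0.076 = 2398.4 tonne/day

2398 tonne/day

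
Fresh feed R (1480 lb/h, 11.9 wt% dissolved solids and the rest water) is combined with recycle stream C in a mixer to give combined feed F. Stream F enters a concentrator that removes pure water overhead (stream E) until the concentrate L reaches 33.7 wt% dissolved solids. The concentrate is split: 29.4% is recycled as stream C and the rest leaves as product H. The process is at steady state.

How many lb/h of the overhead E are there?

Overall dissolved solids balance (none leaves overhead): dissolved solids in fresh feed = dissolved solids in product, i.e. 1480×0.119 = (1−0.294)·L·0.337.
L = 176.12/(0.337×0.706) = 740.24 lb/h.
Recycle C = 0.294×740.24 = 217.63 lb/h.
Combined feed F = 1480 + 217.63 = 1697.6 lb/h.
Overhead E = F − L = 1697.6 − 740.24 = 957.39 lb/h.

957.4 lb/h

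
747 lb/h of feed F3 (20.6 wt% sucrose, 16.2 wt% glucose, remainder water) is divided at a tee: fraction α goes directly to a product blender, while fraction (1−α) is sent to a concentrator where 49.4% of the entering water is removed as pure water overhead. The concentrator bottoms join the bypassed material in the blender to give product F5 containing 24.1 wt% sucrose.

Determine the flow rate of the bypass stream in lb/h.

399.5 lb/h

All 747×0.206 = 153.88 lb/h of sucrose reaches F5, so F5 = 153.88/0.241 = 638.51 lb/h and vapour = 108.49 lb/h.
The evaporator receives (1−α)·747 of feed at 0.632 water and removes 0.494 of that water:
0.494×0.632×(1−α)×747 = 108.49
(1−α) = 108.49/233.22 = 0.4652;  α = 0.5348.
Bypass flow = 0.5348×747 = 399.52 lb/h.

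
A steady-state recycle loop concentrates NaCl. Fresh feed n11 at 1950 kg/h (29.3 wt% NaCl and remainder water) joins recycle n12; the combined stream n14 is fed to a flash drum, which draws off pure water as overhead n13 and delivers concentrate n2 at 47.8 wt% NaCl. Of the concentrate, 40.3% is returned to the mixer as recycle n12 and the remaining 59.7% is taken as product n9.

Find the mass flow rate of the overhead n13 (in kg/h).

754.7 kg/h

Overall NaCl balance (none leaves overhead): NaCl in fresh feed = NaCl in product, i.e. 1950×0.293 = (1−0.403)·n2·0.478.
n2 = 571.35/(0.478×0.597) = 2002.2 kg/h.
Recycle n12 = 0.403×2002.2 = 806.87 kg/h.
Combined feed n14 = 1950 + 806.87 = 2756.9 kg/h.
Overhead n13 = n14 − n2 = 2756.9 − 2002.2 = 754.71 kg/h.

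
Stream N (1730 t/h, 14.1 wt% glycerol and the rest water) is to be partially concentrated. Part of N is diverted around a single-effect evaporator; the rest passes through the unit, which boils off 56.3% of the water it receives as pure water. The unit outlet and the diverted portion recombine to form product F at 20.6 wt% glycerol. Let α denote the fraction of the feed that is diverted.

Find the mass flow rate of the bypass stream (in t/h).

601.3 t/h

All 1730×0.141 = 243.93 t/h of glycerol reaches F, so F = 243.93/0.206 = 1184.1 t/h and vapour = 545.87 t/h.
The evaporator receives (1−α)·1730 of feed at 0.859 water and removes 0.563 of that water:
0.563×0.859×(1−α)×1730 = 545.87
(1−α) = 545.87/836.66 = 0.6524;  α = 0.3476.
Bypass flow = 0.3476×1730 = 601.27 t/h.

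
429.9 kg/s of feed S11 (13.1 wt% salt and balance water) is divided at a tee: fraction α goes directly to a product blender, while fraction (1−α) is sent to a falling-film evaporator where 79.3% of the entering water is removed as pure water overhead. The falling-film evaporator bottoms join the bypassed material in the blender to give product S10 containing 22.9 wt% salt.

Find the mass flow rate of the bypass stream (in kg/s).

162.9 kg/s

All 429.9×0.131 = 56.317 kg/s of salt reaches S10, so S10 = 56.317/0.229 = 245.93 kg/s and vapour = 183.97 kg/s.
The evaporator receives (1−α)·429.9 of feed at 0.869 water and removes 0.793 of that water:
0.793×0.869×(1−α)×429.9 = 183.97
(1−α) = 183.97/296.25 = 0.6210;  α = 0.3790.
Bypass flow = 0.3790×429.9 = 162.93 kg/s.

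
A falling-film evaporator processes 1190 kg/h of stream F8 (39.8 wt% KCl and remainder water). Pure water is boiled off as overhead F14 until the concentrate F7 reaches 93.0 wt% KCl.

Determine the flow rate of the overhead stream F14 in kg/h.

680.7 kg/h

KCl is conserved: 1190×0.398 = 473.62 kg/h all reports to the concentrate.
Concentrate = 473.62/(target fraction) = 509.27 kg/h.
Overhead = 1190 − 509.27 = 680.73 kg/h.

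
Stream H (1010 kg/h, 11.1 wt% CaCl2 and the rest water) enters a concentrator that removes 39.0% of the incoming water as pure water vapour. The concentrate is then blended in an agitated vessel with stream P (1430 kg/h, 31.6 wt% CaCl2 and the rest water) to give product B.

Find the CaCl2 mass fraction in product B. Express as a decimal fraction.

Vapour removed = 0.390×0.889×1010 = 350.18 kg/h; concentrate = 659.82 kg/h.
CaCl2 reaching the mixer = 112.11 (from concentrate) + 1430×0.316 = 563.99 kg/h.
Product flow = 659.82 + 1430 = 2089.8 kg/h; CaCl2 fraction = 0.270.

0.270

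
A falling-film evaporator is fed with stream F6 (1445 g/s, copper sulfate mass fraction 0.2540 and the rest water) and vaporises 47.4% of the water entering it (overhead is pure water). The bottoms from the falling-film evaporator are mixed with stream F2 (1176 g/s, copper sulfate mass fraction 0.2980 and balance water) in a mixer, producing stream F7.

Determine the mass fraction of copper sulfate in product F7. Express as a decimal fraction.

0.3400

Vapour removed = 0.474×0.746×1445 = 510.96 g/s; concentrate = 934.04 g/s.
copper sulfate reaching the mixer = 367.03 (from concentrate) + 1176×0.298 = 717.48 g/s.
Product flow = 934.04 + 1176 = 2110 g/s; copper sulfate fraction = 0.3400.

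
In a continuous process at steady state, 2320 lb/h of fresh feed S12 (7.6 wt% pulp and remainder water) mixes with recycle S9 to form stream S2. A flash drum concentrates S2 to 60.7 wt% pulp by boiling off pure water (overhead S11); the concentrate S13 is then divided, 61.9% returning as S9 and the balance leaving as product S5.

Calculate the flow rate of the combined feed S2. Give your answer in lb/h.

2792 lb/h

Overall pulp balance (none leaves overhead): pulp in fresh feed = pulp in product, i.e. 2320×0.076 = (1−0.619)·S13·0.607.
S13 = 176.32/(0.607×0.381) = 762.41 lb/h.
Recycle S9 = 0.619×762.41 = 471.93 lb/h.
Combined feed S2 = 2320 + 471.93 = 2791.9 lb/h.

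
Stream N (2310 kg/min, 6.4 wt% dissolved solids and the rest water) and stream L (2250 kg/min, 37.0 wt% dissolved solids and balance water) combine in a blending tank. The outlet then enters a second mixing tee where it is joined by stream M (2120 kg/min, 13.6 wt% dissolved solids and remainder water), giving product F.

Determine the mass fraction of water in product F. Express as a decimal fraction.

0.810

Overall, product flow = 6680 kg/min.
water in = 2310×0.936 + 2250×0.630 + 2120×0.864 = 5411.3 kg/min.
water fraction in F = 0.810.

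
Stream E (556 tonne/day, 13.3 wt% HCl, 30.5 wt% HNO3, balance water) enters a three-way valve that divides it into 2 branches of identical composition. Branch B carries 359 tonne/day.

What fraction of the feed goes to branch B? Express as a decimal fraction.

0.646

Fraction to B = 359/556 = 0.6457.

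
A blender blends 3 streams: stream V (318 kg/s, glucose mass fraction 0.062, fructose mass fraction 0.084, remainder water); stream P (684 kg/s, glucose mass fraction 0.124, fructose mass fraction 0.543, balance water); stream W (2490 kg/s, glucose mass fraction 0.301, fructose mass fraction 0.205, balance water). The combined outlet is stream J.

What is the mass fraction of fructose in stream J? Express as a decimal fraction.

Total flow out = 318 + 684 + 2490 = 3492 kg/s.
fructose in = 318×0.084 + 684×0.543 + 2490×0.205 = 908.57 kg/s.
fructose mass fraction in J = 908.57/3492 = 0.260.

0.260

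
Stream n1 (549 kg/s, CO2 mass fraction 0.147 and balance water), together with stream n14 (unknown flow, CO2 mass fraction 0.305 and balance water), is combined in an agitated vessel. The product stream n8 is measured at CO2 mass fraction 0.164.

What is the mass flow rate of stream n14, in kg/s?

66.19 kg/s

Let n14 be the unknown flow. Total out = 549 + n14.
CO2 balance: 80.703 + 0.305·n14 = 0.164·(549 + n14)
(0.305 − 0.164)·n14 = 0.164×549 − 80.703 = 9.333
n14 = 9.333 / 0.141 = 66.191 kg/s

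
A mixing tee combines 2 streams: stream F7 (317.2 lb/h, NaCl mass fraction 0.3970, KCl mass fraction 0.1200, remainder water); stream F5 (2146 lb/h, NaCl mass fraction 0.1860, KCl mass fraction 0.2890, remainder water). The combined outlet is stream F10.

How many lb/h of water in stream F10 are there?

water out = water in = 317.2×0.483 + 2146×0.525 = 1279.9 lb/h.

1280 lb/h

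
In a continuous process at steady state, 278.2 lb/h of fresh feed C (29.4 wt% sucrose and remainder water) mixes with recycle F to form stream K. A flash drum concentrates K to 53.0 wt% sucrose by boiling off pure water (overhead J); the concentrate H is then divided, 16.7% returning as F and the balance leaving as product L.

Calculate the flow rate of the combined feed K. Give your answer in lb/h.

Overall sucrose balance (none leaves overhead): sucrose in fresh feed = sucrose in product, i.e. 278.2×0.294 = (1−0.167)·H·0.530.
H = 81.791/(0.530×0.833) = 185.26 lb/h.
Recycle F = 0.167×185.26 = 30.939 lb/h.
Combined feed K = 278.2 + 30.939 = 309.14 lb/h.

309.1 lb/h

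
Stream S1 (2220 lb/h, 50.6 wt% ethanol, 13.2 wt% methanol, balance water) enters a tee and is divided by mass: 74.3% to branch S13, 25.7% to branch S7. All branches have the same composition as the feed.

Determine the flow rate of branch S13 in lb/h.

Branch S13 flow = 0.743×2220 = 1649.5 lb/h.

1649 lb/h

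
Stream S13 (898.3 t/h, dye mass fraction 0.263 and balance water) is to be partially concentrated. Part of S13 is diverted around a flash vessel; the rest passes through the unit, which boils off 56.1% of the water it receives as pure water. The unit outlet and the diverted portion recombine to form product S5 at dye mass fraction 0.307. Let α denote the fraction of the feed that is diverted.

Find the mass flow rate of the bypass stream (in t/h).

All 898.3×0.263 = 236.25 t/h of dye reaches S5, so S5 = 236.25/0.307 = 769.55 t/h and vapour = 128.75 t/h.
The evaporator receives (1−α)·898.3 of feed at 0.737 water and removes 0.561 of that water:
0.561×0.737×(1−α)×898.3 = 128.75
(1−α) = 128.75/371.41 = 0.3466;  α = 0.6534.
Bypass flow = 0.6534×898.3 = 586.91 t/h.

586.9 t/h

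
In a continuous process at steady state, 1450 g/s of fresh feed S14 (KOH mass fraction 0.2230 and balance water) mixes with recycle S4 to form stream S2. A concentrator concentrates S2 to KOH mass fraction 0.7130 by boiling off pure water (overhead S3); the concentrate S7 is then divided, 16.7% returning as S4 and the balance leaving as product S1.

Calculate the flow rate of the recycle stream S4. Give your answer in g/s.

90.92 g/s

Overall KOH balance (none leaves overhead): KOH in fresh feed = KOH in product, i.e. 1450×0.223 = (1−0.167)·S7·0.713.
S7 = 323.35/(0.713×0.833) = 544.43 g/s.
Recycle S4 = 0.167×544.43 = 90.919 g/s.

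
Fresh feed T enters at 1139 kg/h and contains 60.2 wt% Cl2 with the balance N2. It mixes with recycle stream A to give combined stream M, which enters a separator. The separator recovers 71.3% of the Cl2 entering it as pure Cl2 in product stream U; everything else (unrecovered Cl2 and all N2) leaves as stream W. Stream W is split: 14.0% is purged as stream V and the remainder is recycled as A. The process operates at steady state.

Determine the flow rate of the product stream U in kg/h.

649.1 kg/h

Cl2 in M: m_A = 1139×0.602 + (1−0.140)·(1−0.713)·m_A, so m_A = 685.68/0.7532 = 910.38 kg/h.
Product U = 0.713×910.38 = 649.1 kg/h.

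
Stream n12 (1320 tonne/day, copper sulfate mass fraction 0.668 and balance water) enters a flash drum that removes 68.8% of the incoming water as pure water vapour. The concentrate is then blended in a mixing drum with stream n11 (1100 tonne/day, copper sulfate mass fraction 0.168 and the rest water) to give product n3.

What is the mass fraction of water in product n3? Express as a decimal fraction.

0.497

Vapour removed = 0.688×0.332×1320 = 301.51 tonne/day; concentrate = 1018.5 tonne/day.
water reaching the mixer = 136.73 (from concentrate) + 1100×0.832 = 1051.9 tonne/day.
Product flow = 1018.5 + 1100 = 2118.5 tonne/day; water fraction = 0.497.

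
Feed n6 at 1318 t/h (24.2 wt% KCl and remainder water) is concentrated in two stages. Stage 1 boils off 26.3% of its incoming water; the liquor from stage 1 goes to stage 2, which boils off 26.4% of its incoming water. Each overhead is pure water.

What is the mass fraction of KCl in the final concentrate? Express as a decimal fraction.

water in feed = 1318×0.758 = 999.04 t/h.
After stage 1: water left = (1−0.263)×999.04 = 736.3; stream total = 1055.3 t/h.
After stage 2: water left = (1−0.264)×736.3 = 541.91; final concentrate = 860.87 t/h.
KCl fraction = 318.96/860.87 = 0.371.

0.371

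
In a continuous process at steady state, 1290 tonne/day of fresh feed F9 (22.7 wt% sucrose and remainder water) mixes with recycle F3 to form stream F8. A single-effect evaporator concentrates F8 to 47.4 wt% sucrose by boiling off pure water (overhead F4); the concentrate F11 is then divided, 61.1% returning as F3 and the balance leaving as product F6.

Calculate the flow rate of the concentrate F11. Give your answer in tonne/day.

Overall sucrose balance (none leaves overhead): sucrose in fresh feed = sucrose in product, i.e. 1290×0.227 = (1−0.611)·F11·0.474.
F11 = 292.83/(0.474×0.389) = 1588.1 tonne/day.

1588 tonne/day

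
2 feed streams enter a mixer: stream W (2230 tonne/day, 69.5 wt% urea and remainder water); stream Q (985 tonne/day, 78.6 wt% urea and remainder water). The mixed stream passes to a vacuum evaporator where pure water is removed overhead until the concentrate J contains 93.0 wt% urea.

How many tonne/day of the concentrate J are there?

2499 tonne/day

urea entering = 2230×0.695 + 985×0.786 = 2324.1 tonne/day.
All urea reports to J, so J = 2324.1/0.930 = 2499 tonne/day.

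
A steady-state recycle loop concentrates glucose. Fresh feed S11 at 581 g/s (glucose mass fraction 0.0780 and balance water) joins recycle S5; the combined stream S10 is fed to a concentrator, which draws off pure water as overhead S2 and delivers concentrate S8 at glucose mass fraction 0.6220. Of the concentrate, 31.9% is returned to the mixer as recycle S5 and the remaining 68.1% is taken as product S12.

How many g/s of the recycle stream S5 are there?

Overall glucose balance (none leaves overhead): glucose in fresh feed = glucose in product, i.e. 581×0.078 = (1−0.319)·S8·0.622.
S8 = 45.318/(0.622×0.681) = 106.99 g/s.
Recycle S5 = 0.319×106.99 = 34.129 g/s.

34.13 g/s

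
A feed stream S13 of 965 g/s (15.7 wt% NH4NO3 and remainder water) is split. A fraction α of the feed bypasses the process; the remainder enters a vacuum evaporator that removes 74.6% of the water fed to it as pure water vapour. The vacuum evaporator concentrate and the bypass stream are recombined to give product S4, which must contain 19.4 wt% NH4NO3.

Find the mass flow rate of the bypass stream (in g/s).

672.3 g/s

All 965×0.157 = 151.5 g/s of NH4NO3 reaches S4, so S4 = 151.5/0.194 = 780.95 g/s and vapour = 184.05 g/s.
The evaporator receives (1−α)·965 of feed at 0.843 water and removes 0.746 of that water:
0.746×0.843×(1−α)×965 = 184.05
(1−α) = 184.05/606.87 = 0.3033;  α = 0.6967.
Bypass flow = 0.6967×965 = 672.34 g/s.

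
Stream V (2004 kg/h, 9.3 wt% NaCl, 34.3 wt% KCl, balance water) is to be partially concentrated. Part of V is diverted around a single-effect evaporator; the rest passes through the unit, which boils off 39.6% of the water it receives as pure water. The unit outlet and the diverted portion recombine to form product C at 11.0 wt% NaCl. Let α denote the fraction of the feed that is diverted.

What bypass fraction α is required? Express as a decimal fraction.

All 2004×0.093 = 186.37 kg/h of NaCl reaches C, so C = 186.37/0.110 = 1694.3 kg/h and vapour = 309.71 kg/h.
The evaporator receives (1−α)·2004 of feed at 0.564 water and removes 0.396 of that water:
0.396×0.564×(1−α)×2004 = 309.71
(1−α) = 309.71/447.58 = 0.6920;  α = 0.3080.

0.308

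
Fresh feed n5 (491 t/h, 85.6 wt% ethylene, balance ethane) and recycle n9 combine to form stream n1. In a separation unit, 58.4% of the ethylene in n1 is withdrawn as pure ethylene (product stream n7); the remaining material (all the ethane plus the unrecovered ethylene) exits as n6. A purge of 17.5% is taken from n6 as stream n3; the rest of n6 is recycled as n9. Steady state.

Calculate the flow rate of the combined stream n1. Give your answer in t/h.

1044 t/h

ethane enters only via n5 and leaves only via the purge: 491×0.144 = 0.175×(ethane in n6), and the separation unit passes all ethane, so ethane in n1 = ethane in n6 = 404.02 t/h.
ethylene in n1: m_A = 491×0.856 + (1−0.175)·(1−0.584)·m_A, so m_A = 420.3/0.6568 = 639.91 t/h.
n1 = 639.91 + 404.02 = 1043.9 t/h.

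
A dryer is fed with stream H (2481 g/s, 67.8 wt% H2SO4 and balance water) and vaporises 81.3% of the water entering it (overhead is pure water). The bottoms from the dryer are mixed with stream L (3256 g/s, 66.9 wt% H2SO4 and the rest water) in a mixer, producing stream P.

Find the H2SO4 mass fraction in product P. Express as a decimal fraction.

Vapour removed = 0.813×0.322×2481 = 649.49 g/s; concentrate = 1831.5 g/s.
H2SO4 reaching the mixer = 1682.1 (from concentrate) + 3256×0.669 = 3860.4 g/s.
Product flow = 1831.5 + 3256 = 5087.5 g/s; H2SO4 fraction = 0.759.

0.759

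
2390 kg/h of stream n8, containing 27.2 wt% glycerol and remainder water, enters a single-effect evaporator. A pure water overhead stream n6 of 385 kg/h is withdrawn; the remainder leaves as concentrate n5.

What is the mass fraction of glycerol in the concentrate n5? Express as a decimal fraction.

0.3242

glycerol is not removed: 2390×0.272 = 650.08 kg/h of glycerol enters n5.
Concentrate = 2390 − 385 = 2005 kg/h.
Mass fraction = 650.08/2005 = 0.3242.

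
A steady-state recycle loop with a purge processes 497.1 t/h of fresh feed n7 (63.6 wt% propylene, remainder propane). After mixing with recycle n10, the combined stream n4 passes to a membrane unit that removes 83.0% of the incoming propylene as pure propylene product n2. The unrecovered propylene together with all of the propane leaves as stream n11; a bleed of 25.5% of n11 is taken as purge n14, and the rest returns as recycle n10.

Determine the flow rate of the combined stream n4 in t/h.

propane enters only via n7 and leaves only via the purge: 497.1×0.364 = 0.255×(propane in n11), and the membrane unit passes all propane, so propane in n4 = propane in n11 = 709.59 t/h.
propylene in n4: m_A = 497.1×0.636 + (1−0.255)·(1−0.830)·m_A, so m_A = 316.16/0.8733 = 362 t/h.
n4 = 362 + 709.59 = 1071.6 t/h.

1072 t/h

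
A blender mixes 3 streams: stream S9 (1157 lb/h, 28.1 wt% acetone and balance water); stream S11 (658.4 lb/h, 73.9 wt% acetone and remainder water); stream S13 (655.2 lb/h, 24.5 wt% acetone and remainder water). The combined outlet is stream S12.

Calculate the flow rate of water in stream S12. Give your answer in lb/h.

1498 lb/h

water out = water in = 1157×0.719 + 658.4×0.261 + 655.2×0.755 = 1498.4 lb/h.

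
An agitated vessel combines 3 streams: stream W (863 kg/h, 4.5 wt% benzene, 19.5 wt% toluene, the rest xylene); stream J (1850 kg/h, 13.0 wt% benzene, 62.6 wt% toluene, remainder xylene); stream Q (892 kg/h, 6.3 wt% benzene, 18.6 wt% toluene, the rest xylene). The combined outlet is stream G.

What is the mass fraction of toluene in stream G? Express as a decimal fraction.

0.414

Total flow out = 863 + 1850 + 892 = 3605 kg/h.
toluene in = 863×0.195 + 1850×0.626 + 892×0.186 = 1492.3 kg/h.
toluene mass fraction in G = 1492.3/3605 = 0.414.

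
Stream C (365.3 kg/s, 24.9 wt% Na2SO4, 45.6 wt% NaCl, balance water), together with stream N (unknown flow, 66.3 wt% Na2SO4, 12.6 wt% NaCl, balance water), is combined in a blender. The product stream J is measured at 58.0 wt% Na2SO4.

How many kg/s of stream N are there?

Let N be the unknown flow. Total out = 365.3 + N.
Na2SO4 balance: 90.96 + 0.663·N = 0.580·(365.3 + N)
(0.663 − 0.580)·N = 0.580×365.3 − 90.96 = 120.91
N = 120.91 / 0.083 = 1456.8 kg/s

1457 kg/s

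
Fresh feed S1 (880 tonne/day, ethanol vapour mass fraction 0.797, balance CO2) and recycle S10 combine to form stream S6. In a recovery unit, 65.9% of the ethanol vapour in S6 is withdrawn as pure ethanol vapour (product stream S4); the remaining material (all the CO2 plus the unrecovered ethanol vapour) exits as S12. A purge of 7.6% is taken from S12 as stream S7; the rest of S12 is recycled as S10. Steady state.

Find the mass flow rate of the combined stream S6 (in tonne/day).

3375 tonne/day

CO2 enters only via S1 and leaves only via the purge: 880×0.203 = 0.076×(CO2 in S12), and the recovery unit passes all CO2, so CO2 in S6 = CO2 in S12 = 2350.5 tonne/day.
ethanol vapour in S6: m_A = 880×0.797 + (1−0.076)·(1−0.659)·m_A, so m_A = 701.36/0.6849 = 1024 tonne/day.
S6 = 1024 + 2350.5 = 3374.5 tonne/day.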